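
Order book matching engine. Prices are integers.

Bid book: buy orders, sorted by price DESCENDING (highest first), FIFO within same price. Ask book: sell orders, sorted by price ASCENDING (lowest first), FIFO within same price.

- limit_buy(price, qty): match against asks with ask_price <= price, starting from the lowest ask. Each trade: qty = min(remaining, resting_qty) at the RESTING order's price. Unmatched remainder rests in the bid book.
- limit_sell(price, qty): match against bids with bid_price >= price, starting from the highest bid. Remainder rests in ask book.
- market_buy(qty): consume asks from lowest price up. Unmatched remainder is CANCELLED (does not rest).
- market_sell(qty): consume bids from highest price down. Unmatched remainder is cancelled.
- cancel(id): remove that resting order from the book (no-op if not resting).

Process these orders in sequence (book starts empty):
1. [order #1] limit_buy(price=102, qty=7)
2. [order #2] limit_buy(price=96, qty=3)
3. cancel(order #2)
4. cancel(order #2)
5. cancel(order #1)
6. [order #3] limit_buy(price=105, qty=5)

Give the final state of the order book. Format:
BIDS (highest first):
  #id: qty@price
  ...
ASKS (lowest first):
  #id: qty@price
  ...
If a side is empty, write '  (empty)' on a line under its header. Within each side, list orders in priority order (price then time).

After op 1 [order #1] limit_buy(price=102, qty=7): fills=none; bids=[#1:7@102] asks=[-]
After op 2 [order #2] limit_buy(price=96, qty=3): fills=none; bids=[#1:7@102 #2:3@96] asks=[-]
After op 3 cancel(order #2): fills=none; bids=[#1:7@102] asks=[-]
After op 4 cancel(order #2): fills=none; bids=[#1:7@102] asks=[-]
After op 5 cancel(order #1): fills=none; bids=[-] asks=[-]
After op 6 [order #3] limit_buy(price=105, qty=5): fills=none; bids=[#3:5@105] asks=[-]

Answer: BIDS (highest first):
  #3: 5@105
ASKS (lowest first):
  (empty)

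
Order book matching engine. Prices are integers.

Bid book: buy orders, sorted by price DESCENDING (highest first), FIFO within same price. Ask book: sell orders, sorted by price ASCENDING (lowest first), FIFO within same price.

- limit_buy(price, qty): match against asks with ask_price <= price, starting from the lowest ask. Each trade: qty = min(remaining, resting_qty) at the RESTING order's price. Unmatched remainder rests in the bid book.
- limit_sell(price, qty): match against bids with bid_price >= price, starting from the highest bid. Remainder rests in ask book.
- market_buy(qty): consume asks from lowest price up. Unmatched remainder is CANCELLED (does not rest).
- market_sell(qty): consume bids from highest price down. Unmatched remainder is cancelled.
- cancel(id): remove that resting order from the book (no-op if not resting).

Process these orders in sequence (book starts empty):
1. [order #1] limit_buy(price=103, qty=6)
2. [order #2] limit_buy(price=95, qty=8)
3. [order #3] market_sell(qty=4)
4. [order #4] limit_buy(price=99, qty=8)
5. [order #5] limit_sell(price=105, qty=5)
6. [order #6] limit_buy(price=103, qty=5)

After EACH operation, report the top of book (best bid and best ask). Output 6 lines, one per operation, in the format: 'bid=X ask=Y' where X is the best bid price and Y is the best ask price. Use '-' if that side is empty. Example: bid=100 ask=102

After op 1 [order #1] limit_buy(price=103, qty=6): fills=none; bids=[#1:6@103] asks=[-]
After op 2 [order #2] limit_buy(price=95, qty=8): fills=none; bids=[#1:6@103 #2:8@95] asks=[-]
After op 3 [order #3] market_sell(qty=4): fills=#1x#3:4@103; bids=[#1:2@103 #2:8@95] asks=[-]
After op 4 [order #4] limit_buy(price=99, qty=8): fills=none; bids=[#1:2@103 #4:8@99 #2:8@95] asks=[-]
After op 5 [order #5] limit_sell(price=105, qty=5): fills=none; bids=[#1:2@103 #4:8@99 #2:8@95] asks=[#5:5@105]
After op 6 [order #6] limit_buy(price=103, qty=5): fills=none; bids=[#1:2@103 #6:5@103 #4:8@99 #2:8@95] asks=[#5:5@105]

Answer: bid=103 ask=-
bid=103 ask=-
bid=103 ask=-
bid=103 ask=-
bid=103 ask=105
bid=103 ask=105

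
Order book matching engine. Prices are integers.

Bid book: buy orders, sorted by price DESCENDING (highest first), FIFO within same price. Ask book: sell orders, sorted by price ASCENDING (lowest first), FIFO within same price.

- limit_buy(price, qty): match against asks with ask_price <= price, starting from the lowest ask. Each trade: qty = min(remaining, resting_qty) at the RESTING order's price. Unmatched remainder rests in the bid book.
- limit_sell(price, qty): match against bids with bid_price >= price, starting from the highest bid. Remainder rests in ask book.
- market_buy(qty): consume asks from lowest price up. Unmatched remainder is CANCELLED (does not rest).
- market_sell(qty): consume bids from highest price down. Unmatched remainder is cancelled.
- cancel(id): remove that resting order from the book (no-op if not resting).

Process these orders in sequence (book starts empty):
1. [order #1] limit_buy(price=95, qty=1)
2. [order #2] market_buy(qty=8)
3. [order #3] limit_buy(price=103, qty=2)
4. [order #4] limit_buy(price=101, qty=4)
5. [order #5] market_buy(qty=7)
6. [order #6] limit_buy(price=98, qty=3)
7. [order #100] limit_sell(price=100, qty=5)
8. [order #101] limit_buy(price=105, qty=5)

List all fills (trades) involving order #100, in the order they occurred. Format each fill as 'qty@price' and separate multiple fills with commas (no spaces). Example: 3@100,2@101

Answer: 2@103,3@101

Derivation:
After op 1 [order #1] limit_buy(price=95, qty=1): fills=none; bids=[#1:1@95] asks=[-]
After op 2 [order #2] market_buy(qty=8): fills=none; bids=[#1:1@95] asks=[-]
After op 3 [order #3] limit_buy(price=103, qty=2): fills=none; bids=[#3:2@103 #1:1@95] asks=[-]
After op 4 [order #4] limit_buy(price=101, qty=4): fills=none; bids=[#3:2@103 #4:4@101 #1:1@95] asks=[-]
After op 5 [order #5] market_buy(qty=7): fills=none; bids=[#3:2@103 #4:4@101 #1:1@95] asks=[-]
After op 6 [order #6] limit_buy(price=98, qty=3): fills=none; bids=[#3:2@103 #4:4@101 #6:3@98 #1:1@95] asks=[-]
After op 7 [order #100] limit_sell(price=100, qty=5): fills=#3x#100:2@103 #4x#100:3@101; bids=[#4:1@101 #6:3@98 #1:1@95] asks=[-]
After op 8 [order #101] limit_buy(price=105, qty=5): fills=none; bids=[#101:5@105 #4:1@101 #6:3@98 #1:1@95] asks=[-]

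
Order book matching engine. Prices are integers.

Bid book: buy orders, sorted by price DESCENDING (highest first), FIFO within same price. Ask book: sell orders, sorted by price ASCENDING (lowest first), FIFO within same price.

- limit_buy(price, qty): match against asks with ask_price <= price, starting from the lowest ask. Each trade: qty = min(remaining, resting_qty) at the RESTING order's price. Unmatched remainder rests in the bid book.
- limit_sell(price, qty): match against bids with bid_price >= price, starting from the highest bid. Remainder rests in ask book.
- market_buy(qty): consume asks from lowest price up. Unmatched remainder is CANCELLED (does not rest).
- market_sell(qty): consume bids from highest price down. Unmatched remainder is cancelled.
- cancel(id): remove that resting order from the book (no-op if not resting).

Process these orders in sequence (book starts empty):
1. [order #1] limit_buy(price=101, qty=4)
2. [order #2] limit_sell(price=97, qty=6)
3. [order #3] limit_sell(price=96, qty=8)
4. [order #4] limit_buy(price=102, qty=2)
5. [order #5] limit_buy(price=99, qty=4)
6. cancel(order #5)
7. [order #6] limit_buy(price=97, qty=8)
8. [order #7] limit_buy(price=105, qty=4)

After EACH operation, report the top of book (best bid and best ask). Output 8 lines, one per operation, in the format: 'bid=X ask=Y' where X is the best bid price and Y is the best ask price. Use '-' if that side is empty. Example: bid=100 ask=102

Answer: bid=101 ask=-
bid=- ask=97
bid=- ask=96
bid=- ask=96
bid=- ask=96
bid=- ask=96
bid=97 ask=-
bid=105 ask=-

Derivation:
After op 1 [order #1] limit_buy(price=101, qty=4): fills=none; bids=[#1:4@101] asks=[-]
After op 2 [order #2] limit_sell(price=97, qty=6): fills=#1x#2:4@101; bids=[-] asks=[#2:2@97]
After op 3 [order #3] limit_sell(price=96, qty=8): fills=none; bids=[-] asks=[#3:8@96 #2:2@97]
After op 4 [order #4] limit_buy(price=102, qty=2): fills=#4x#3:2@96; bids=[-] asks=[#3:6@96 #2:2@97]
After op 5 [order #5] limit_buy(price=99, qty=4): fills=#5x#3:4@96; bids=[-] asks=[#3:2@96 #2:2@97]
After op 6 cancel(order #5): fills=none; bids=[-] asks=[#3:2@96 #2:2@97]
After op 7 [order #6] limit_buy(price=97, qty=8): fills=#6x#3:2@96 #6x#2:2@97; bids=[#6:4@97] asks=[-]
After op 8 [order #7] limit_buy(price=105, qty=4): fills=none; bids=[#7:4@105 #6:4@97] asks=[-]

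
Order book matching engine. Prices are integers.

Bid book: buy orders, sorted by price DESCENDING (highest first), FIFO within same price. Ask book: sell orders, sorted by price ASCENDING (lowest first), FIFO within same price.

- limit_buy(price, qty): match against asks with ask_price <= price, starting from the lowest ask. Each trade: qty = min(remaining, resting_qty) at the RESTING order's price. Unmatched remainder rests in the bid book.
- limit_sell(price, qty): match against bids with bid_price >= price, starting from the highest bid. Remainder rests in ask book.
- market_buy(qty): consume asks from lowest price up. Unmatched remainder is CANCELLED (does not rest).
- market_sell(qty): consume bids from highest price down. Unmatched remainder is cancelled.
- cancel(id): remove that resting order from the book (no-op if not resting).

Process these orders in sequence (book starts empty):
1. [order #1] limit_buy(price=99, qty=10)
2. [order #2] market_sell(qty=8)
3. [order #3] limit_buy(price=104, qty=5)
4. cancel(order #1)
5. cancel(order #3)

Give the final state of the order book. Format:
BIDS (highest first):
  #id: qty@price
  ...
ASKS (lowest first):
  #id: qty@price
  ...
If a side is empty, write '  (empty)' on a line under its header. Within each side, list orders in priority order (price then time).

Answer: BIDS (highest first):
  (empty)
ASKS (lowest first):
  (empty)

Derivation:
After op 1 [order #1] limit_buy(price=99, qty=10): fills=none; bids=[#1:10@99] asks=[-]
After op 2 [order #2] market_sell(qty=8): fills=#1x#2:8@99; bids=[#1:2@99] asks=[-]
After op 3 [order #3] limit_buy(price=104, qty=5): fills=none; bids=[#3:5@104 #1:2@99] asks=[-]
After op 4 cancel(order #1): fills=none; bids=[#3:5@104] asks=[-]
After op 5 cancel(order #3): fills=none; bids=[-] asks=[-]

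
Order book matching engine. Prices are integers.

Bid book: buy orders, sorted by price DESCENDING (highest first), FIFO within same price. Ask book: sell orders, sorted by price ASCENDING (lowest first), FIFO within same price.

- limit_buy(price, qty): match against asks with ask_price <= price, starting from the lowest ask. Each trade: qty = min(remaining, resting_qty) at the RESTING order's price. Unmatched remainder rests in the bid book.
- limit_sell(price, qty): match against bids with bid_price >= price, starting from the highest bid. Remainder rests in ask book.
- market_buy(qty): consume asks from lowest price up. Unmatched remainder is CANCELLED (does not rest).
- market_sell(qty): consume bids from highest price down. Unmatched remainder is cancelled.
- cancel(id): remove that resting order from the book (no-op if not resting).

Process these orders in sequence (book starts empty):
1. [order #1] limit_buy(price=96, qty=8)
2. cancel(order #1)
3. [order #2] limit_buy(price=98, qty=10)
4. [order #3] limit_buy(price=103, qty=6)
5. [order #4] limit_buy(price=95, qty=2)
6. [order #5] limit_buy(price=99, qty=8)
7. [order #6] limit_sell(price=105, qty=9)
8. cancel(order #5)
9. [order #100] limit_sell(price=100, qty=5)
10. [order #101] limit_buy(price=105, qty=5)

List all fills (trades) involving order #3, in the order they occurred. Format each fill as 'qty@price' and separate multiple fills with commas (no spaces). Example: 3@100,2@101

Answer: 5@103

Derivation:
After op 1 [order #1] limit_buy(price=96, qty=8): fills=none; bids=[#1:8@96] asks=[-]
After op 2 cancel(order #1): fills=none; bids=[-] asks=[-]
After op 3 [order #2] limit_buy(price=98, qty=10): fills=none; bids=[#2:10@98] asks=[-]
After op 4 [order #3] limit_buy(price=103, qty=6): fills=none; bids=[#3:6@103 #2:10@98] asks=[-]
After op 5 [order #4] limit_buy(price=95, qty=2): fills=none; bids=[#3:6@103 #2:10@98 #4:2@95] asks=[-]
After op 6 [order #5] limit_buy(price=99, qty=8): fills=none; bids=[#3:6@103 #5:8@99 #2:10@98 #4:2@95] asks=[-]
After op 7 [order #6] limit_sell(price=105, qty=9): fills=none; bids=[#3:6@103 #5:8@99 #2:10@98 #4:2@95] asks=[#6:9@105]
After op 8 cancel(order #5): fills=none; bids=[#3:6@103 #2:10@98 #4:2@95] asks=[#6:9@105]
After op 9 [order #100] limit_sell(price=100, qty=5): fills=#3x#100:5@103; bids=[#3:1@103 #2:10@98 #4:2@95] asks=[#6:9@105]
After op 10 [order #101] limit_buy(price=105, qty=5): fills=#101x#6:5@105; bids=[#3:1@103 #2:10@98 #4:2@95] asks=[#6:4@105]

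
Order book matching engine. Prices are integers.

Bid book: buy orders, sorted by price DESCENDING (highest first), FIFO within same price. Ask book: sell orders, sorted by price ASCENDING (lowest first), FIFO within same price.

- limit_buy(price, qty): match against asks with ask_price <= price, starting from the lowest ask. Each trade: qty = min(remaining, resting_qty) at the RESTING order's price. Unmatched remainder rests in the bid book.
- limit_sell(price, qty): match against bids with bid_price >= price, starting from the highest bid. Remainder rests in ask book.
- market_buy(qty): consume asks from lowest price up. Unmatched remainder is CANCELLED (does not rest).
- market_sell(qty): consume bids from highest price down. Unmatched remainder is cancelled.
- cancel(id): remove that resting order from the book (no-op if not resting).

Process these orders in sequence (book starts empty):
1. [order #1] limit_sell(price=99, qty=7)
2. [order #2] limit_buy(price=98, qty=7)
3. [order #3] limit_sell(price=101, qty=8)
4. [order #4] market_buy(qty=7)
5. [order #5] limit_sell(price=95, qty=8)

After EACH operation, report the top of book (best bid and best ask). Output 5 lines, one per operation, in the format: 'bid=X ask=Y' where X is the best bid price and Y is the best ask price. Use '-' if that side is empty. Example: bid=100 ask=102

Answer: bid=- ask=99
bid=98 ask=99
bid=98 ask=99
bid=98 ask=101
bid=- ask=95

Derivation:
After op 1 [order #1] limit_sell(price=99, qty=7): fills=none; bids=[-] asks=[#1:7@99]
After op 2 [order #2] limit_buy(price=98, qty=7): fills=none; bids=[#2:7@98] asks=[#1:7@99]
After op 3 [order #3] limit_sell(price=101, qty=8): fills=none; bids=[#2:7@98] asks=[#1:7@99 #3:8@101]
After op 4 [order #4] market_buy(qty=7): fills=#4x#1:7@99; bids=[#2:7@98] asks=[#3:8@101]
After op 5 [order #5] limit_sell(price=95, qty=8): fills=#2x#5:7@98; bids=[-] asks=[#5:1@95 #3:8@101]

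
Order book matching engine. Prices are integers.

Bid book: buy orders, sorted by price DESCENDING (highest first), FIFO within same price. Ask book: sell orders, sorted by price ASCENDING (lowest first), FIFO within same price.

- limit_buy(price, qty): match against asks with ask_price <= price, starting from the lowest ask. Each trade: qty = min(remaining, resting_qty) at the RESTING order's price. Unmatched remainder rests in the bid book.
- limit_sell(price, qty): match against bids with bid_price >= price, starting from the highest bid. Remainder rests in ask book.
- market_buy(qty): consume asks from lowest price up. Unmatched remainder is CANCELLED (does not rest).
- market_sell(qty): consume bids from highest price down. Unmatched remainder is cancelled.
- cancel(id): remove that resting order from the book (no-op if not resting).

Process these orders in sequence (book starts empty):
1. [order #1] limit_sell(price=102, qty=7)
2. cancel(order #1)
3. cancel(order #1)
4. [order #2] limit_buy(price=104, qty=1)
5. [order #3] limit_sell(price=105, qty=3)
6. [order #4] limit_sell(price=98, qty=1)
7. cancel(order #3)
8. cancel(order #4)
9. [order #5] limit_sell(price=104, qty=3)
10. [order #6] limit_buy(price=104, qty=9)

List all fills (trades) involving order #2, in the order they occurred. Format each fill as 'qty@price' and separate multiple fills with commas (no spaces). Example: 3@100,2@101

After op 1 [order #1] limit_sell(price=102, qty=7): fills=none; bids=[-] asks=[#1:7@102]
After op 2 cancel(order #1): fills=none; bids=[-] asks=[-]
After op 3 cancel(order #1): fills=none; bids=[-] asks=[-]
After op 4 [order #2] limit_buy(price=104, qty=1): fills=none; bids=[#2:1@104] asks=[-]
After op 5 [order #3] limit_sell(price=105, qty=3): fills=none; bids=[#2:1@104] asks=[#3:3@105]
After op 6 [order #4] limit_sell(price=98, qty=1): fills=#2x#4:1@104; bids=[-] asks=[#3:3@105]
After op 7 cancel(order #3): fills=none; bids=[-] asks=[-]
After op 8 cancel(order #4): fills=none; bids=[-] asks=[-]
After op 9 [order #5] limit_sell(price=104, qty=3): fills=none; bids=[-] asks=[#5:3@104]
After op 10 [order #6] limit_buy(price=104, qty=9): fills=#6x#5:3@104; bids=[#6:6@104] asks=[-]

Answer: 1@104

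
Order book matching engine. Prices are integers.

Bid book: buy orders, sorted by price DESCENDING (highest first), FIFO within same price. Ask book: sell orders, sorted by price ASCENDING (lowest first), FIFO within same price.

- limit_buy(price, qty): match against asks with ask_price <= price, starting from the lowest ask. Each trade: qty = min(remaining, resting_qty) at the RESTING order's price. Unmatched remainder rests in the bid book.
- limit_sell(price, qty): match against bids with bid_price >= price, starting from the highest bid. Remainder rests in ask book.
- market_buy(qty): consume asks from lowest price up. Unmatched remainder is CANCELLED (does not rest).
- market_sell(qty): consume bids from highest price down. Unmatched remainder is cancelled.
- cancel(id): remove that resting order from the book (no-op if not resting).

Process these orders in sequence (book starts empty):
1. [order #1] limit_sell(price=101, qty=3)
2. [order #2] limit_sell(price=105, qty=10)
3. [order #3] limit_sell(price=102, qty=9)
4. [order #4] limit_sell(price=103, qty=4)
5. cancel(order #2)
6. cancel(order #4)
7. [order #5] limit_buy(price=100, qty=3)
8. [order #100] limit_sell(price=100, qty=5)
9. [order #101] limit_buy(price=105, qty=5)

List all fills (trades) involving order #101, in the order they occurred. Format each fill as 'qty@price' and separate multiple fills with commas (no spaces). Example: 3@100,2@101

After op 1 [order #1] limit_sell(price=101, qty=3): fills=none; bids=[-] asks=[#1:3@101]
After op 2 [order #2] limit_sell(price=105, qty=10): fills=none; bids=[-] asks=[#1:3@101 #2:10@105]
After op 3 [order #3] limit_sell(price=102, qty=9): fills=none; bids=[-] asks=[#1:3@101 #3:9@102 #2:10@105]
After op 4 [order #4] limit_sell(price=103, qty=4): fills=none; bids=[-] asks=[#1:3@101 #3:9@102 #4:4@103 #2:10@105]
After op 5 cancel(order #2): fills=none; bids=[-] asks=[#1:3@101 #3:9@102 #4:4@103]
After op 6 cancel(order #4): fills=none; bids=[-] asks=[#1:3@101 #3:9@102]
After op 7 [order #5] limit_buy(price=100, qty=3): fills=none; bids=[#5:3@100] asks=[#1:3@101 #3:9@102]
After op 8 [order #100] limit_sell(price=100, qty=5): fills=#5x#100:3@100; bids=[-] asks=[#100:2@100 #1:3@101 #3:9@102]
After op 9 [order #101] limit_buy(price=105, qty=5): fills=#101x#100:2@100 #101x#1:3@101; bids=[-] asks=[#3:9@102]

Answer: 2@100,3@101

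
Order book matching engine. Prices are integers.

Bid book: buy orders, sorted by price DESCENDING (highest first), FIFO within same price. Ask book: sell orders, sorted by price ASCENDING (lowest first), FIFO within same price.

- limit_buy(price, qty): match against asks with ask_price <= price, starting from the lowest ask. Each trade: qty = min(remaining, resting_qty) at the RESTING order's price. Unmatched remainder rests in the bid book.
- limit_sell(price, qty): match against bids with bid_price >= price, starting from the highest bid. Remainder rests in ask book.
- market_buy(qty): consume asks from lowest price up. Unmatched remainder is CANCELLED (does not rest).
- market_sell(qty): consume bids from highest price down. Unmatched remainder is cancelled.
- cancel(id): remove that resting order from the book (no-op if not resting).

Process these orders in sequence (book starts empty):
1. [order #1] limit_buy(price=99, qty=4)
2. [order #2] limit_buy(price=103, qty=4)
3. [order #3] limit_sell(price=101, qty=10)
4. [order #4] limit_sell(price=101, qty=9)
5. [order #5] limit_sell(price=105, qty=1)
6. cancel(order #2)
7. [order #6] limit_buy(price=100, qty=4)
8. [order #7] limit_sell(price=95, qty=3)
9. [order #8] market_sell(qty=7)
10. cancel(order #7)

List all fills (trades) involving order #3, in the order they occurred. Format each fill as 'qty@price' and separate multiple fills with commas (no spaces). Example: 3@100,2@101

After op 1 [order #1] limit_buy(price=99, qty=4): fills=none; bids=[#1:4@99] asks=[-]
After op 2 [order #2] limit_buy(price=103, qty=4): fills=none; bids=[#2:4@103 #1:4@99] asks=[-]
After op 3 [order #3] limit_sell(price=101, qty=10): fills=#2x#3:4@103; bids=[#1:4@99] asks=[#3:6@101]
After op 4 [order #4] limit_sell(price=101, qty=9): fills=none; bids=[#1:4@99] asks=[#3:6@101 #4:9@101]
After op 5 [order #5] limit_sell(price=105, qty=1): fills=none; bids=[#1:4@99] asks=[#3:6@101 #4:9@101 #5:1@105]
After op 6 cancel(order #2): fills=none; bids=[#1:4@99] asks=[#3:6@101 #4:9@101 #5:1@105]
After op 7 [order #6] limit_buy(price=100, qty=4): fills=none; bids=[#6:4@100 #1:4@99] asks=[#3:6@101 #4:9@101 #5:1@105]
After op 8 [order #7] limit_sell(price=95, qty=3): fills=#6x#7:3@100; bids=[#6:1@100 #1:4@99] asks=[#3:6@101 #4:9@101 #5:1@105]
After op 9 [order #8] market_sell(qty=7): fills=#6x#8:1@100 #1x#8:4@99; bids=[-] asks=[#3:6@101 #4:9@101 #5:1@105]
After op 10 cancel(order #7): fills=none; bids=[-] asks=[#3:6@101 #4:9@101 #5:1@105]

Answer: 4@103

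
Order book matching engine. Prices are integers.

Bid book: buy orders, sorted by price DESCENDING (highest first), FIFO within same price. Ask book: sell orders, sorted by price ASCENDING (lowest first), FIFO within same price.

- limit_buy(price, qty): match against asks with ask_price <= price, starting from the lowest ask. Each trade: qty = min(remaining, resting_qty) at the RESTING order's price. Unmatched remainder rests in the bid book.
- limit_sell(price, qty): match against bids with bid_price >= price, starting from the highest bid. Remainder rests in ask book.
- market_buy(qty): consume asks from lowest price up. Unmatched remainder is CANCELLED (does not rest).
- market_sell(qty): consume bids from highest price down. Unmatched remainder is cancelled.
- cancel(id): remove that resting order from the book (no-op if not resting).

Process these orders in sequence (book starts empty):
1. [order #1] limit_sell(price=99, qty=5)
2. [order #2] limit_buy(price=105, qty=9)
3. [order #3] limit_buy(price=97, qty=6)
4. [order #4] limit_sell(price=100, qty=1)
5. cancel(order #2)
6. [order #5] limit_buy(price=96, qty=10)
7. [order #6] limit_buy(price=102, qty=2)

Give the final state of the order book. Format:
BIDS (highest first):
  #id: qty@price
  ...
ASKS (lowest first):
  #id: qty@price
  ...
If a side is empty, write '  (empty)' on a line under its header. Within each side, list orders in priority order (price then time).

After op 1 [order #1] limit_sell(price=99, qty=5): fills=none; bids=[-] asks=[#1:5@99]
After op 2 [order #2] limit_buy(price=105, qty=9): fills=#2x#1:5@99; bids=[#2:4@105] asks=[-]
After op 3 [order #3] limit_buy(price=97, qty=6): fills=none; bids=[#2:4@105 #3:6@97] asks=[-]
After op 4 [order #4] limit_sell(price=100, qty=1): fills=#2x#4:1@105; bids=[#2:3@105 #3:6@97] asks=[-]
After op 5 cancel(order #2): fills=none; bids=[#3:6@97] asks=[-]
After op 6 [order #5] limit_buy(price=96, qty=10): fills=none; bids=[#3:6@97 #5:10@96] asks=[-]
After op 7 [order #6] limit_buy(price=102, qty=2): fills=none; bids=[#6:2@102 #3:6@97 #5:10@96] asks=[-]

Answer: BIDS (highest first):
  #6: 2@102
  #3: 6@97
  #5: 10@96
ASKS (lowest first):
  (empty)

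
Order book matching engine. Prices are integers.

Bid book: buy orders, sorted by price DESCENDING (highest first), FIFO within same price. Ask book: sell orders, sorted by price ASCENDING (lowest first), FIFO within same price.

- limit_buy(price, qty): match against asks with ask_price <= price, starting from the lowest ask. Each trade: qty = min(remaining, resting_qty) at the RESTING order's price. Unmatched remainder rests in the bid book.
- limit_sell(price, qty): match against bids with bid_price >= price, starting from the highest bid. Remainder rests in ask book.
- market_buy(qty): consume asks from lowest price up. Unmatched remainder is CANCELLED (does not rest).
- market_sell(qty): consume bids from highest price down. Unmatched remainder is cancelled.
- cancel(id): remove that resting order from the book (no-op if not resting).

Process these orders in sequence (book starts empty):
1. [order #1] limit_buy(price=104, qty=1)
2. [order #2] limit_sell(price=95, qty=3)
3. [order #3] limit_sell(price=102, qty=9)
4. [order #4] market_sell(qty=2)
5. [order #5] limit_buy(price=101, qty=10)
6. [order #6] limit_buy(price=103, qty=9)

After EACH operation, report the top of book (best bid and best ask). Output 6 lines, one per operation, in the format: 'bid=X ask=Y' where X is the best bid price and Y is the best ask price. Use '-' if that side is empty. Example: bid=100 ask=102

Answer: bid=104 ask=-
bid=- ask=95
bid=- ask=95
bid=- ask=95
bid=101 ask=102
bid=101 ask=-

Derivation:
After op 1 [order #1] limit_buy(price=104, qty=1): fills=none; bids=[#1:1@104] asks=[-]
After op 2 [order #2] limit_sell(price=95, qty=3): fills=#1x#2:1@104; bids=[-] asks=[#2:2@95]
After op 3 [order #3] limit_sell(price=102, qty=9): fills=none; bids=[-] asks=[#2:2@95 #3:9@102]
After op 4 [order #4] market_sell(qty=2): fills=none; bids=[-] asks=[#2:2@95 #3:9@102]
After op 5 [order #5] limit_buy(price=101, qty=10): fills=#5x#2:2@95; bids=[#5:8@101] asks=[#3:9@102]
After op 6 [order #6] limit_buy(price=103, qty=9): fills=#6x#3:9@102; bids=[#5:8@101] asks=[-]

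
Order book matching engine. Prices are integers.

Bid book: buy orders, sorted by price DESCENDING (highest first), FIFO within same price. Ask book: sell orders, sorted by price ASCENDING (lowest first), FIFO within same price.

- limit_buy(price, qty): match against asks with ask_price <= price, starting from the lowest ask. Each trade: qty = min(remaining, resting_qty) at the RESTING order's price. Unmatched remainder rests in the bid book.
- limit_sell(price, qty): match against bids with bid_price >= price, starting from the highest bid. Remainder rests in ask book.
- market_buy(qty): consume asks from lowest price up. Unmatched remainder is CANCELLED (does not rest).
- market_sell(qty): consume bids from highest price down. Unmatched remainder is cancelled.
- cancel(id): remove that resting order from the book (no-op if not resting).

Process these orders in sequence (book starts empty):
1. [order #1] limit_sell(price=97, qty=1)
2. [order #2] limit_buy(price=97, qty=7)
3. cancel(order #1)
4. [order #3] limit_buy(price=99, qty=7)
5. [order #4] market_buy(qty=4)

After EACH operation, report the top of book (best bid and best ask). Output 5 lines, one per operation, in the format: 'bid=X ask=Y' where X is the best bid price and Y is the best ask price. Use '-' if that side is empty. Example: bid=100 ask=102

Answer: bid=- ask=97
bid=97 ask=-
bid=97 ask=-
bid=99 ask=-
bid=99 ask=-

Derivation:
After op 1 [order #1] limit_sell(price=97, qty=1): fills=none; bids=[-] asks=[#1:1@97]
After op 2 [order #2] limit_buy(price=97, qty=7): fills=#2x#1:1@97; bids=[#2:6@97] asks=[-]
After op 3 cancel(order #1): fills=none; bids=[#2:6@97] asks=[-]
After op 4 [order #3] limit_buy(price=99, qty=7): fills=none; bids=[#3:7@99 #2:6@97] asks=[-]
After op 5 [order #4] market_buy(qty=4): fills=none; bids=[#3:7@99 #2:6@97] asks=[-]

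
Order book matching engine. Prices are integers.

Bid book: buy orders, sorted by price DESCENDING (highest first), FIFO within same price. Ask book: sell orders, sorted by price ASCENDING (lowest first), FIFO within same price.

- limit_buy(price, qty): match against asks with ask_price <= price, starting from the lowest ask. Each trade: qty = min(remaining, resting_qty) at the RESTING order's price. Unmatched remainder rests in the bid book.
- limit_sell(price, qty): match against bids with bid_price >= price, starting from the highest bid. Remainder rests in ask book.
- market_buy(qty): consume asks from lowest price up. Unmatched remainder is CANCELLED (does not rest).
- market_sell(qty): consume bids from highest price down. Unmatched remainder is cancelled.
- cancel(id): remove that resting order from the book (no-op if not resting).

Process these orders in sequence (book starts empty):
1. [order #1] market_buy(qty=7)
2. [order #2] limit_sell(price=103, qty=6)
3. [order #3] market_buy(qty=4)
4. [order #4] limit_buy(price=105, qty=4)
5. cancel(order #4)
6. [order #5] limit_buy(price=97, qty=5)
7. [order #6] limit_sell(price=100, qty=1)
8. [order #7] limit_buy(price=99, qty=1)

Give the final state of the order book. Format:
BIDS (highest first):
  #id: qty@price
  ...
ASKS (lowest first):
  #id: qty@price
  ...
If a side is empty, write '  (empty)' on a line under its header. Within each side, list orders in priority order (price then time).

Answer: BIDS (highest first):
  #7: 1@99
  #5: 5@97
ASKS (lowest first):
  #6: 1@100

Derivation:
After op 1 [order #1] market_buy(qty=7): fills=none; bids=[-] asks=[-]
After op 2 [order #2] limit_sell(price=103, qty=6): fills=none; bids=[-] asks=[#2:6@103]
After op 3 [order #3] market_buy(qty=4): fills=#3x#2:4@103; bids=[-] asks=[#2:2@103]
After op 4 [order #4] limit_buy(price=105, qty=4): fills=#4x#2:2@103; bids=[#4:2@105] asks=[-]
After op 5 cancel(order #4): fills=none; bids=[-] asks=[-]
After op 6 [order #5] limit_buy(price=97, qty=5): fills=none; bids=[#5:5@97] asks=[-]
After op 7 [order #6] limit_sell(price=100, qty=1): fills=none; bids=[#5:5@97] asks=[#6:1@100]
After op 8 [order #7] limit_buy(price=99, qty=1): fills=none; bids=[#7:1@99 #5:5@97] asks=[#6:1@100]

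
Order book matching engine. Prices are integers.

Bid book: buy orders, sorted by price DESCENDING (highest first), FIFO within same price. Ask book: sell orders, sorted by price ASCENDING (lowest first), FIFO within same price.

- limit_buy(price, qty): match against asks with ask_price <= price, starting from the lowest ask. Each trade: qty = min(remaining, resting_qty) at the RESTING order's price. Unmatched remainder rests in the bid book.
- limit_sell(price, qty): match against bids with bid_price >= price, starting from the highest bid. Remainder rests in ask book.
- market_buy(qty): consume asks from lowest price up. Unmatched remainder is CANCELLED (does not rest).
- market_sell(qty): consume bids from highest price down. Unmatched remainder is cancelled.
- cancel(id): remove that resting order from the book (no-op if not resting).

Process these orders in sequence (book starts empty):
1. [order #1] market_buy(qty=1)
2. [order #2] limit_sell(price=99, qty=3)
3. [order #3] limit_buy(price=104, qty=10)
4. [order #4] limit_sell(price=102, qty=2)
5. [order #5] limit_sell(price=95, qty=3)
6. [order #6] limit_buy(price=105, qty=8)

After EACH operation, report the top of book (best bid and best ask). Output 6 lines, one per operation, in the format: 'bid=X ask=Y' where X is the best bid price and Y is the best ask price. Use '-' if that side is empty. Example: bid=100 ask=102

Answer: bid=- ask=-
bid=- ask=99
bid=104 ask=-
bid=104 ask=-
bid=104 ask=-
bid=105 ask=-

Derivation:
After op 1 [order #1] market_buy(qty=1): fills=none; bids=[-] asks=[-]
After op 2 [order #2] limit_sell(price=99, qty=3): fills=none; bids=[-] asks=[#2:3@99]
After op 3 [order #3] limit_buy(price=104, qty=10): fills=#3x#2:3@99; bids=[#3:7@104] asks=[-]
After op 4 [order #4] limit_sell(price=102, qty=2): fills=#3x#4:2@104; bids=[#3:5@104] asks=[-]
After op 5 [order #5] limit_sell(price=95, qty=3): fills=#3x#5:3@104; bids=[#3:2@104] asks=[-]
After op 6 [order #6] limit_buy(price=105, qty=8): fills=none; bids=[#6:8@105 #3:2@104] asks=[-]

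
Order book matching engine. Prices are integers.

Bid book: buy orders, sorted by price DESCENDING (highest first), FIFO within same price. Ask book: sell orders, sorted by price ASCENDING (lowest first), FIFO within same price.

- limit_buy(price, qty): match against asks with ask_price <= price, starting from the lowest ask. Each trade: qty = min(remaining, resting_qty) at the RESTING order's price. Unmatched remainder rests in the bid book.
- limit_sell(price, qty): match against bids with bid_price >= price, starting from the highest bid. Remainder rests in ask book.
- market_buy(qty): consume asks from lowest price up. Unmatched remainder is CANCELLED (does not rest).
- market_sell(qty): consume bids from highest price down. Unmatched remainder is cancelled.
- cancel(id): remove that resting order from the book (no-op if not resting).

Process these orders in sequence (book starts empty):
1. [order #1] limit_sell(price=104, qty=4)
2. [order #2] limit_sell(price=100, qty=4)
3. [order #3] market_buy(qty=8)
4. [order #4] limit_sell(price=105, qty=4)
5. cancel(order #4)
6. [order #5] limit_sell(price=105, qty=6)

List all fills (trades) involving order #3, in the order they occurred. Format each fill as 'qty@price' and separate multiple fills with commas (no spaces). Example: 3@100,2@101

After op 1 [order #1] limit_sell(price=104, qty=4): fills=none; bids=[-] asks=[#1:4@104]
After op 2 [order #2] limit_sell(price=100, qty=4): fills=none; bids=[-] asks=[#2:4@100 #1:4@104]
After op 3 [order #3] market_buy(qty=8): fills=#3x#2:4@100 #3x#1:4@104; bids=[-] asks=[-]
After op 4 [order #4] limit_sell(price=105, qty=4): fills=none; bids=[-] asks=[#4:4@105]
After op 5 cancel(order #4): fills=none; bids=[-] asks=[-]
After op 6 [order #5] limit_sell(price=105, qty=6): fills=none; bids=[-] asks=[#5:6@105]

Answer: 4@100,4@104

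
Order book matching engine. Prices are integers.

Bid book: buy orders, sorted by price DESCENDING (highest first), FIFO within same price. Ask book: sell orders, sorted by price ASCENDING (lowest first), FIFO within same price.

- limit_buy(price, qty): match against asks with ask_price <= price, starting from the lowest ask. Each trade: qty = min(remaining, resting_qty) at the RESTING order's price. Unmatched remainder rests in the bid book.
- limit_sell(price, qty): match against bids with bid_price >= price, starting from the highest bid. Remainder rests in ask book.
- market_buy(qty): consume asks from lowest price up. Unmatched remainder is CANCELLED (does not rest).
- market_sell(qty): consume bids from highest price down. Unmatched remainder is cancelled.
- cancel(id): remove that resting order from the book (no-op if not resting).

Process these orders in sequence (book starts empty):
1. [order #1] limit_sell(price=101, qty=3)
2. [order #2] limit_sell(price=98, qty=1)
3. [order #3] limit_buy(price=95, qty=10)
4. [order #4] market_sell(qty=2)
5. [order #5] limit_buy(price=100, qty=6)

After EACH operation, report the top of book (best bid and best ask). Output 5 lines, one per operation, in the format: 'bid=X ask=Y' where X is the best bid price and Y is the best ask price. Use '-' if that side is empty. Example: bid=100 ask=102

After op 1 [order #1] limit_sell(price=101, qty=3): fills=none; bids=[-] asks=[#1:3@101]
After op 2 [order #2] limit_sell(price=98, qty=1): fills=none; bids=[-] asks=[#2:1@98 #1:3@101]
After op 3 [order #3] limit_buy(price=95, qty=10): fills=none; bids=[#3:10@95] asks=[#2:1@98 #1:3@101]
After op 4 [order #4] market_sell(qty=2): fills=#3x#4:2@95; bids=[#3:8@95] asks=[#2:1@98 #1:3@101]
After op 5 [order #5] limit_buy(price=100, qty=6): fills=#5x#2:1@98; bids=[#5:5@100 #3:8@95] asks=[#1:3@101]

Answer: bid=- ask=101
bid=- ask=98
bid=95 ask=98
bid=95 ask=98
bid=100 ask=101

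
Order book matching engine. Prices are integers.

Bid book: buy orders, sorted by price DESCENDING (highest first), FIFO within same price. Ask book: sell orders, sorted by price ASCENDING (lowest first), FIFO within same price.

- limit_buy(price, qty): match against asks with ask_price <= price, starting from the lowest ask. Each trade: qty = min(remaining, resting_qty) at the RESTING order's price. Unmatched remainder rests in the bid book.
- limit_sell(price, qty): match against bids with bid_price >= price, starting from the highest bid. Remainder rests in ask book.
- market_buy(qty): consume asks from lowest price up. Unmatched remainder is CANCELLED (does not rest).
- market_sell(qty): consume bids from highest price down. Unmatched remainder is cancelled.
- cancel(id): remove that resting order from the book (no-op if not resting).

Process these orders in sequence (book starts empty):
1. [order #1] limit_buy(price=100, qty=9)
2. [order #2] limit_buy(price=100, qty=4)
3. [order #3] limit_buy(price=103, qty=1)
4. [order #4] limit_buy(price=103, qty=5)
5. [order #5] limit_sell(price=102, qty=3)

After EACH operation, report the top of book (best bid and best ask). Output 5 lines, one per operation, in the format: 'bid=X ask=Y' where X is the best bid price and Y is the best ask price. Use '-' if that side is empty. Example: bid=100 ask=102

Answer: bid=100 ask=-
bid=100 ask=-
bid=103 ask=-
bid=103 ask=-
bid=103 ask=-

Derivation:
After op 1 [order #1] limit_buy(price=100, qty=9): fills=none; bids=[#1:9@100] asks=[-]
After op 2 [order #2] limit_buy(price=100, qty=4): fills=none; bids=[#1:9@100 #2:4@100] asks=[-]
After op 3 [order #3] limit_buy(price=103, qty=1): fills=none; bids=[#3:1@103 #1:9@100 #2:4@100] asks=[-]
After op 4 [order #4] limit_buy(price=103, qty=5): fills=none; bids=[#3:1@103 #4:5@103 #1:9@100 #2:4@100] asks=[-]
After op 5 [order #5] limit_sell(price=102, qty=3): fills=#3x#5:1@103 #4x#5:2@103; bids=[#4:3@103 #1:9@100 #2:4@100] asks=[-]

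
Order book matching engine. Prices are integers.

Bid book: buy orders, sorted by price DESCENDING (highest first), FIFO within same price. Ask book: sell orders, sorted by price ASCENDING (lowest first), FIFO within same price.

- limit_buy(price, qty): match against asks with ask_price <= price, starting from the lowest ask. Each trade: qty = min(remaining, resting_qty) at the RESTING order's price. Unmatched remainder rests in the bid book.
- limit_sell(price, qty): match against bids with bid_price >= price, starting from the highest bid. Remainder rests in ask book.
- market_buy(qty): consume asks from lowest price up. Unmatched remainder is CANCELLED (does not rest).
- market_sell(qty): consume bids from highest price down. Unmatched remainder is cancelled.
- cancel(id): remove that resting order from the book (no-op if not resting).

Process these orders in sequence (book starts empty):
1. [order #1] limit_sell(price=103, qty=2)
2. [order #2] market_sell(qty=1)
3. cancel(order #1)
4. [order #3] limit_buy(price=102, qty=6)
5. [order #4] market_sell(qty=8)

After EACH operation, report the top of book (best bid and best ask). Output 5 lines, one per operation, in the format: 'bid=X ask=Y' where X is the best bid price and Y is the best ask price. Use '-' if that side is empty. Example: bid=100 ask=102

After op 1 [order #1] limit_sell(price=103, qty=2): fills=none; bids=[-] asks=[#1:2@103]
After op 2 [order #2] market_sell(qty=1): fills=none; bids=[-] asks=[#1:2@103]
After op 3 cancel(order #1): fills=none; bids=[-] asks=[-]
After op 4 [order #3] limit_buy(price=102, qty=6): fills=none; bids=[#3:6@102] asks=[-]
After op 5 [order #4] market_sell(qty=8): fills=#3x#4:6@102; bids=[-] asks=[-]

Answer: bid=- ask=103
bid=- ask=103
bid=- ask=-
bid=102 ask=-
bid=- ask=-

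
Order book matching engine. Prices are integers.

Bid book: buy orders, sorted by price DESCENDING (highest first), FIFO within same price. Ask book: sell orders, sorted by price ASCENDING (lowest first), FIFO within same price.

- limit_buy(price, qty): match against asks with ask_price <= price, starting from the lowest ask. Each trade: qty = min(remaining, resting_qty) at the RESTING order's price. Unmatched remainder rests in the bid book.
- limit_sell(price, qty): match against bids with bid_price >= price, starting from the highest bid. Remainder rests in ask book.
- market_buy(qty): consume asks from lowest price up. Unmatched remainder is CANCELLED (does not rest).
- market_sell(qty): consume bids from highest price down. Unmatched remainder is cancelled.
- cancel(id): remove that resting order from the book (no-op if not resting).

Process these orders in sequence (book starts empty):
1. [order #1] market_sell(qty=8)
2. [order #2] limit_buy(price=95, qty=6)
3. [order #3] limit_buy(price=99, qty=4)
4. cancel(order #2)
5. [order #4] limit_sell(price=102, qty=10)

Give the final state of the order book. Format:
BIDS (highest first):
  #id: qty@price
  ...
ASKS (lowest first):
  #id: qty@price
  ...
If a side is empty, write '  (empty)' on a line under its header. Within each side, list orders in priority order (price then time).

After op 1 [order #1] market_sell(qty=8): fills=none; bids=[-] asks=[-]
After op 2 [order #2] limit_buy(price=95, qty=6): fills=none; bids=[#2:6@95] asks=[-]
After op 3 [order #3] limit_buy(price=99, qty=4): fills=none; bids=[#3:4@99 #2:6@95] asks=[-]
After op 4 cancel(order #2): fills=none; bids=[#3:4@99] asks=[-]
After op 5 [order #4] limit_sell(price=102, qty=10): fills=none; bids=[#3:4@99] asks=[#4:10@102]

Answer: BIDS (highest first):
  #3: 4@99
ASKS (lowest first):
  #4: 10@102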